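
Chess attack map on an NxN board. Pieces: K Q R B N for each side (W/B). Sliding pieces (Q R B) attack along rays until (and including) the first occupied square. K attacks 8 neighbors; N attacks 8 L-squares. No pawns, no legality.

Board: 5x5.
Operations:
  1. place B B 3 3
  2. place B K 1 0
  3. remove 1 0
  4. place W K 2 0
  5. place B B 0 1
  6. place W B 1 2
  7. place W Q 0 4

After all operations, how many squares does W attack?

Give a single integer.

Answer: 16

Derivation:
Op 1: place BB@(3,3)
Op 2: place BK@(1,0)
Op 3: remove (1,0)
Op 4: place WK@(2,0)
Op 5: place BB@(0,1)
Op 6: place WB@(1,2)
Op 7: place WQ@(0,4)
Per-piece attacks for W:
  WQ@(0,4): attacks (0,3) (0,2) (0,1) (1,4) (2,4) (3,4) (4,4) (1,3) (2,2) (3,1) (4,0) [ray(0,-1) blocked at (0,1)]
  WB@(1,2): attacks (2,3) (3,4) (2,1) (3,0) (0,3) (0,1) [ray(-1,-1) blocked at (0,1)]
  WK@(2,0): attacks (2,1) (3,0) (1,0) (3,1) (1,1)
Union (16 distinct): (0,1) (0,2) (0,3) (1,0) (1,1) (1,3) (1,4) (2,1) (2,2) (2,3) (2,4) (3,0) (3,1) (3,4) (4,0) (4,4)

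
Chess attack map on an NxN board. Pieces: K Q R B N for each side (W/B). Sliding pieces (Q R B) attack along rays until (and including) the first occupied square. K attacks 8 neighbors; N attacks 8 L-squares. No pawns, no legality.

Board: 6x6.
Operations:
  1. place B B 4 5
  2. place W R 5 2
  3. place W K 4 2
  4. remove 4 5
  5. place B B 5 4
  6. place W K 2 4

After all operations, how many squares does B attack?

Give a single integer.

Op 1: place BB@(4,5)
Op 2: place WR@(5,2)
Op 3: place WK@(4,2)
Op 4: remove (4,5)
Op 5: place BB@(5,4)
Op 6: place WK@(2,4)
Per-piece attacks for B:
  BB@(5,4): attacks (4,5) (4,3) (3,2) (2,1) (1,0)
Union (5 distinct): (1,0) (2,1) (3,2) (4,3) (4,5)

Answer: 5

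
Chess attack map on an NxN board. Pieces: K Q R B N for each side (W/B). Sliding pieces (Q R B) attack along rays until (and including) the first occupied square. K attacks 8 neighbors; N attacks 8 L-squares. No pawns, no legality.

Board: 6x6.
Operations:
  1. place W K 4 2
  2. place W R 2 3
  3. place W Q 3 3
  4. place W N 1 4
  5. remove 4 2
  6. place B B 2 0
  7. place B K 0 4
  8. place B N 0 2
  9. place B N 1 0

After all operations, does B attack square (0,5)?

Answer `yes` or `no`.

Op 1: place WK@(4,2)
Op 2: place WR@(2,3)
Op 3: place WQ@(3,3)
Op 4: place WN@(1,4)
Op 5: remove (4,2)
Op 6: place BB@(2,0)
Op 7: place BK@(0,4)
Op 8: place BN@(0,2)
Op 9: place BN@(1,0)
Per-piece attacks for B:
  BN@(0,2): attacks (1,4) (2,3) (1,0) (2,1)
  BK@(0,4): attacks (0,5) (0,3) (1,4) (1,5) (1,3)
  BN@(1,0): attacks (2,2) (3,1) (0,2)
  BB@(2,0): attacks (3,1) (4,2) (5,3) (1,1) (0,2) [ray(-1,1) blocked at (0,2)]
B attacks (0,5): yes

Answer: yes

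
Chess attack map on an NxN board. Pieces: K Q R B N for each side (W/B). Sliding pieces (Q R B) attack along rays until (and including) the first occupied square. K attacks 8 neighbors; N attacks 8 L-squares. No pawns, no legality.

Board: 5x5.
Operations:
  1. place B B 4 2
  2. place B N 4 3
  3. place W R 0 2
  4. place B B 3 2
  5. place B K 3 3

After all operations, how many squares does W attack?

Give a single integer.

Op 1: place BB@(4,2)
Op 2: place BN@(4,3)
Op 3: place WR@(0,2)
Op 4: place BB@(3,2)
Op 5: place BK@(3,3)
Per-piece attacks for W:
  WR@(0,2): attacks (0,3) (0,4) (0,1) (0,0) (1,2) (2,2) (3,2) [ray(1,0) blocked at (3,2)]
Union (7 distinct): (0,0) (0,1) (0,3) (0,4) (1,2) (2,2) (3,2)

Answer: 7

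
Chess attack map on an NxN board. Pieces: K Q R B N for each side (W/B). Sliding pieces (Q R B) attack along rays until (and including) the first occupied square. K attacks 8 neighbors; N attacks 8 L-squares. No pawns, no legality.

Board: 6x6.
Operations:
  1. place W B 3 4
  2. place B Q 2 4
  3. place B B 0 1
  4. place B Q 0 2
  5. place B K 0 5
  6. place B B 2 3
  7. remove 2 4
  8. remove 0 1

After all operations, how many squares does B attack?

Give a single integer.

Op 1: place WB@(3,4)
Op 2: place BQ@(2,4)
Op 3: place BB@(0,1)
Op 4: place BQ@(0,2)
Op 5: place BK@(0,5)
Op 6: place BB@(2,3)
Op 7: remove (2,4)
Op 8: remove (0,1)
Per-piece attacks for B:
  BQ@(0,2): attacks (0,3) (0,4) (0,5) (0,1) (0,0) (1,2) (2,2) (3,2) (4,2) (5,2) (1,3) (2,4) (3,5) (1,1) (2,0) [ray(0,1) blocked at (0,5)]
  BK@(0,5): attacks (0,4) (1,5) (1,4)
  BB@(2,3): attacks (3,4) (3,2) (4,1) (5,0) (1,4) (0,5) (1,2) (0,1) [ray(1,1) blocked at (3,4); ray(-1,1) blocked at (0,5)]
Union (20 distinct): (0,0) (0,1) (0,3) (0,4) (0,5) (1,1) (1,2) (1,3) (1,4) (1,5) (2,0) (2,2) (2,4) (3,2) (3,4) (3,5) (4,1) (4,2) (5,0) (5,2)

Answer: 20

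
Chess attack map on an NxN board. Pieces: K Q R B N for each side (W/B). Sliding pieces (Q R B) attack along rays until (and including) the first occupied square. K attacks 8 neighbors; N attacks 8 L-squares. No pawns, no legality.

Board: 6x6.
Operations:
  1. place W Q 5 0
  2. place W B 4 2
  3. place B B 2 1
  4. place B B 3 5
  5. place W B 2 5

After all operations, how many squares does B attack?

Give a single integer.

Op 1: place WQ@(5,0)
Op 2: place WB@(4,2)
Op 3: place BB@(2,1)
Op 4: place BB@(3,5)
Op 5: place WB@(2,5)
Per-piece attacks for B:
  BB@(2,1): attacks (3,2) (4,3) (5,4) (3,0) (1,2) (0,3) (1,0)
  BB@(3,5): attacks (4,4) (5,3) (2,4) (1,3) (0,2)
Union (12 distinct): (0,2) (0,3) (1,0) (1,2) (1,3) (2,4) (3,0) (3,2) (4,3) (4,4) (5,3) (5,4)

Answer: 12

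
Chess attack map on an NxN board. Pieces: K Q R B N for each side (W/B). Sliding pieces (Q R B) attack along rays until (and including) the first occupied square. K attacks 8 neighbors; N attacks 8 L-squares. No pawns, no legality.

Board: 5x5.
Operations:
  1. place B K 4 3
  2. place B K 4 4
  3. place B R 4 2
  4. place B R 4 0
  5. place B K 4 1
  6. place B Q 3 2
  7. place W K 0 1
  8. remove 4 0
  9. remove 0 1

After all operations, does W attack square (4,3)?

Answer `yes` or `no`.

Answer: no

Derivation:
Op 1: place BK@(4,3)
Op 2: place BK@(4,4)
Op 3: place BR@(4,2)
Op 4: place BR@(4,0)
Op 5: place BK@(4,1)
Op 6: place BQ@(3,2)
Op 7: place WK@(0,1)
Op 8: remove (4,0)
Op 9: remove (0,1)
Per-piece attacks for W:
W attacks (4,3): no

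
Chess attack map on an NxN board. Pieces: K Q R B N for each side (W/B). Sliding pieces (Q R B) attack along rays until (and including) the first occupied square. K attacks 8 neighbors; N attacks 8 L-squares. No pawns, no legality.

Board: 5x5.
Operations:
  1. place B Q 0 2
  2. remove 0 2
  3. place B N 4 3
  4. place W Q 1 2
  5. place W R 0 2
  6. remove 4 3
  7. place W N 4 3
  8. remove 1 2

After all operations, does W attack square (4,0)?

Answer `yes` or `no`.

Op 1: place BQ@(0,2)
Op 2: remove (0,2)
Op 3: place BN@(4,3)
Op 4: place WQ@(1,2)
Op 5: place WR@(0,2)
Op 6: remove (4,3)
Op 7: place WN@(4,3)
Op 8: remove (1,2)
Per-piece attacks for W:
  WR@(0,2): attacks (0,3) (0,4) (0,1) (0,0) (1,2) (2,2) (3,2) (4,2)
  WN@(4,3): attacks (2,4) (3,1) (2,2)
W attacks (4,0): no

Answer: no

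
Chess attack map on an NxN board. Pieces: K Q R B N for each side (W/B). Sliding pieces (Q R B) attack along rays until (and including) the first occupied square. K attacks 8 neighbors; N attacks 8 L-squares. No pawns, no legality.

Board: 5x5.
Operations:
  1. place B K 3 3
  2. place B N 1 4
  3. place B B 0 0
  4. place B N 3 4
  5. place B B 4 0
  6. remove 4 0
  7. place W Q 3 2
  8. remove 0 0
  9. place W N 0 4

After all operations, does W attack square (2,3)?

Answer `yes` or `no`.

Op 1: place BK@(3,3)
Op 2: place BN@(1,4)
Op 3: place BB@(0,0)
Op 4: place BN@(3,4)
Op 5: place BB@(4,0)
Op 6: remove (4,0)
Op 7: place WQ@(3,2)
Op 8: remove (0,0)
Op 9: place WN@(0,4)
Per-piece attacks for W:
  WN@(0,4): attacks (1,2) (2,3)
  WQ@(3,2): attacks (3,3) (3,1) (3,0) (4,2) (2,2) (1,2) (0,2) (4,3) (4,1) (2,3) (1,4) (2,1) (1,0) [ray(0,1) blocked at (3,3); ray(-1,1) blocked at (1,4)]
W attacks (2,3): yes

Answer: yes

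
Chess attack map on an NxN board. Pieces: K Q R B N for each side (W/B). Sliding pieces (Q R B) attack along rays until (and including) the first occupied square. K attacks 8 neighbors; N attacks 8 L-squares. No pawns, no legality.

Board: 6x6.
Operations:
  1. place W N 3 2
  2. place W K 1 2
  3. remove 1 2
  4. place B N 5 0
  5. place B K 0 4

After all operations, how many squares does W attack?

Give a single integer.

Op 1: place WN@(3,2)
Op 2: place WK@(1,2)
Op 3: remove (1,2)
Op 4: place BN@(5,0)
Op 5: place BK@(0,4)
Per-piece attacks for W:
  WN@(3,2): attacks (4,4) (5,3) (2,4) (1,3) (4,0) (5,1) (2,0) (1,1)
Union (8 distinct): (1,1) (1,3) (2,0) (2,4) (4,0) (4,4) (5,1) (5,3)

Answer: 8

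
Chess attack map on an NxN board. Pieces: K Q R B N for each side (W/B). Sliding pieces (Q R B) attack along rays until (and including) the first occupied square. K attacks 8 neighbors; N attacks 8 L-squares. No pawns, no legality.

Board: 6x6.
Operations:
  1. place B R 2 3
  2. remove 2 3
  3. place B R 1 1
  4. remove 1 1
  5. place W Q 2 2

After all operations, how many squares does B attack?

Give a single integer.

Answer: 0

Derivation:
Op 1: place BR@(2,3)
Op 2: remove (2,3)
Op 3: place BR@(1,1)
Op 4: remove (1,1)
Op 5: place WQ@(2,2)
Per-piece attacks for B:
Union (0 distinct): (none)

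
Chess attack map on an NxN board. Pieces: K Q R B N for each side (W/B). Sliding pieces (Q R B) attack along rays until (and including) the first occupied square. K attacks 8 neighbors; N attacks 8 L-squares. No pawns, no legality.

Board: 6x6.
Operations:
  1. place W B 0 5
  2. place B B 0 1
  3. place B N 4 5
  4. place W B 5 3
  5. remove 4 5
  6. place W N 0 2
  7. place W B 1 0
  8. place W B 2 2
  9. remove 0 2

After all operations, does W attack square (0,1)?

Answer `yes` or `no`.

Answer: yes

Derivation:
Op 1: place WB@(0,5)
Op 2: place BB@(0,1)
Op 3: place BN@(4,5)
Op 4: place WB@(5,3)
Op 5: remove (4,5)
Op 6: place WN@(0,2)
Op 7: place WB@(1,0)
Op 8: place WB@(2,2)
Op 9: remove (0,2)
Per-piece attacks for W:
  WB@(0,5): attacks (1,4) (2,3) (3,2) (4,1) (5,0)
  WB@(1,0): attacks (2,1) (3,2) (4,3) (5,4) (0,1) [ray(-1,1) blocked at (0,1)]
  WB@(2,2): attacks (3,3) (4,4) (5,5) (3,1) (4,0) (1,3) (0,4) (1,1) (0,0)
  WB@(5,3): attacks (4,4) (3,5) (4,2) (3,1) (2,0)
W attacks (0,1): yes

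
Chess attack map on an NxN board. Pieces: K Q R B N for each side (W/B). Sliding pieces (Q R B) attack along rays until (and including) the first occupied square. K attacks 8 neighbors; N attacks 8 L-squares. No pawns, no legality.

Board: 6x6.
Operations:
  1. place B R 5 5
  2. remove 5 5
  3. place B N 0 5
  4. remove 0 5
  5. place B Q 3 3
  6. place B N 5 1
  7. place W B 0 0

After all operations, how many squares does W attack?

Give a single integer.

Op 1: place BR@(5,5)
Op 2: remove (5,5)
Op 3: place BN@(0,5)
Op 4: remove (0,5)
Op 5: place BQ@(3,3)
Op 6: place BN@(5,1)
Op 7: place WB@(0,0)
Per-piece attacks for W:
  WB@(0,0): attacks (1,1) (2,2) (3,3) [ray(1,1) blocked at (3,3)]
Union (3 distinct): (1,1) (2,2) (3,3)

Answer: 3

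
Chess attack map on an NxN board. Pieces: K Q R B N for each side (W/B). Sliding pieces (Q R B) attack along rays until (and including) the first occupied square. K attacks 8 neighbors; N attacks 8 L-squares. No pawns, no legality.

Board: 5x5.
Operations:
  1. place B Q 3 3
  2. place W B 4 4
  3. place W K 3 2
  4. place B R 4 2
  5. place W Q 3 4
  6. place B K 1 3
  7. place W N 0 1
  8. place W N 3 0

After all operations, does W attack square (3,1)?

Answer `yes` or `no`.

Op 1: place BQ@(3,3)
Op 2: place WB@(4,4)
Op 3: place WK@(3,2)
Op 4: place BR@(4,2)
Op 5: place WQ@(3,4)
Op 6: place BK@(1,3)
Op 7: place WN@(0,1)
Op 8: place WN@(3,0)
Per-piece attacks for W:
  WN@(0,1): attacks (1,3) (2,2) (2,0)
  WN@(3,0): attacks (4,2) (2,2) (1,1)
  WK@(3,2): attacks (3,3) (3,1) (4,2) (2,2) (4,3) (4,1) (2,3) (2,1)
  WQ@(3,4): attacks (3,3) (4,4) (2,4) (1,4) (0,4) (4,3) (2,3) (1,2) (0,1) [ray(0,-1) blocked at (3,3); ray(1,0) blocked at (4,4); ray(-1,-1) blocked at (0,1)]
  WB@(4,4): attacks (3,3) [ray(-1,-1) blocked at (3,3)]
W attacks (3,1): yes

Answer: yes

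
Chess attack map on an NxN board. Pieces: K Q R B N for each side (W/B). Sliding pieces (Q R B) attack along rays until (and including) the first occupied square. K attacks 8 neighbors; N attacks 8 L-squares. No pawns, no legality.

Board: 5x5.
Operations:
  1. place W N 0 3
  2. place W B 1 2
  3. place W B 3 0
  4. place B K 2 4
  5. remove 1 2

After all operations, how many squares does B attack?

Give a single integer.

Answer: 5

Derivation:
Op 1: place WN@(0,3)
Op 2: place WB@(1,2)
Op 3: place WB@(3,0)
Op 4: place BK@(2,4)
Op 5: remove (1,2)
Per-piece attacks for B:
  BK@(2,4): attacks (2,3) (3,4) (1,4) (3,3) (1,3)
Union (5 distinct): (1,3) (1,4) (2,3) (3,3) (3,4)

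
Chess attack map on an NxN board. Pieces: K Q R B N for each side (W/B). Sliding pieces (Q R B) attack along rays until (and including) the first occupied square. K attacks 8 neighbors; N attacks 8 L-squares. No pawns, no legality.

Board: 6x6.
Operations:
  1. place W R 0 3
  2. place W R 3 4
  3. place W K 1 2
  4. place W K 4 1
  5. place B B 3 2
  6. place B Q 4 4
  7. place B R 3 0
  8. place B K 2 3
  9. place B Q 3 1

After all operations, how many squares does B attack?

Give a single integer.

Op 1: place WR@(0,3)
Op 2: place WR@(3,4)
Op 3: place WK@(1,2)
Op 4: place WK@(4,1)
Op 5: place BB@(3,2)
Op 6: place BQ@(4,4)
Op 7: place BR@(3,0)
Op 8: place BK@(2,3)
Op 9: place BQ@(3,1)
Per-piece attacks for B:
  BK@(2,3): attacks (2,4) (2,2) (3,3) (1,3) (3,4) (3,2) (1,4) (1,2)
  BR@(3,0): attacks (3,1) (4,0) (5,0) (2,0) (1,0) (0,0) [ray(0,1) blocked at (3,1)]
  BQ@(3,1): attacks (3,2) (3,0) (4,1) (2,1) (1,1) (0,1) (4,2) (5,3) (4,0) (2,2) (1,3) (0,4) (2,0) [ray(0,1) blocked at (3,2); ray(0,-1) blocked at (3,0); ray(1,0) blocked at (4,1)]
  BB@(3,2): attacks (4,3) (5,4) (4,1) (2,3) (2,1) (1,0) [ray(1,-1) blocked at (4,1); ray(-1,1) blocked at (2,3)]
  BQ@(4,4): attacks (4,5) (4,3) (4,2) (4,1) (5,4) (3,4) (5,5) (5,3) (3,5) (3,3) (2,2) (1,1) (0,0) [ray(0,-1) blocked at (4,1); ray(-1,0) blocked at (3,4)]
Union (28 distinct): (0,0) (0,1) (0,4) (1,0) (1,1) (1,2) (1,3) (1,4) (2,0) (2,1) (2,2) (2,3) (2,4) (3,0) (3,1) (3,2) (3,3) (3,4) (3,5) (4,0) (4,1) (4,2) (4,3) (4,5) (5,0) (5,3) (5,4) (5,5)

Answer: 28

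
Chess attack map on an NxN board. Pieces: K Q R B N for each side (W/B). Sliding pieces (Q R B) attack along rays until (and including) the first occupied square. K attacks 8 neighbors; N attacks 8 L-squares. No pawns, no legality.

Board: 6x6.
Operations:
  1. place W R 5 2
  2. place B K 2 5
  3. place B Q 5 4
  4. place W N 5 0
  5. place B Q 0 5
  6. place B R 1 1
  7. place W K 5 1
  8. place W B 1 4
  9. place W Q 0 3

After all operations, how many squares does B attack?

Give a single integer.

Answer: 23

Derivation:
Op 1: place WR@(5,2)
Op 2: place BK@(2,5)
Op 3: place BQ@(5,4)
Op 4: place WN@(5,0)
Op 5: place BQ@(0,5)
Op 6: place BR@(1,1)
Op 7: place WK@(5,1)
Op 8: place WB@(1,4)
Op 9: place WQ@(0,3)
Per-piece attacks for B:
  BQ@(0,5): attacks (0,4) (0,3) (1,5) (2,5) (1,4) [ray(0,-1) blocked at (0,3); ray(1,0) blocked at (2,5); ray(1,-1) blocked at (1,4)]
  BR@(1,1): attacks (1,2) (1,3) (1,4) (1,0) (2,1) (3,1) (4,1) (5,1) (0,1) [ray(0,1) blocked at (1,4); ray(1,0) blocked at (5,1)]
  BK@(2,5): attacks (2,4) (3,5) (1,5) (3,4) (1,4)
  BQ@(5,4): attacks (5,5) (5,3) (5,2) (4,4) (3,4) (2,4) (1,4) (4,5) (4,3) (3,2) (2,1) (1,0) [ray(0,-1) blocked at (5,2); ray(-1,0) blocked at (1,4)]
Union (23 distinct): (0,1) (0,3) (0,4) (1,0) (1,2) (1,3) (1,4) (1,5) (2,1) (2,4) (2,5) (3,1) (3,2) (3,4) (3,5) (4,1) (4,3) (4,4) (4,5) (5,1) (5,2) (5,3) (5,5)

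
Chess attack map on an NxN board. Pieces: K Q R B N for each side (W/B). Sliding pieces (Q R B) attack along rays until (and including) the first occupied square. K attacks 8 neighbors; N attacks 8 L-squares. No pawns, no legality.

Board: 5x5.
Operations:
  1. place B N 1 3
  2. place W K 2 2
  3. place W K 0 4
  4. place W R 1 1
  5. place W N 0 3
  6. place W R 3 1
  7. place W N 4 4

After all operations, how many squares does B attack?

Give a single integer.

Answer: 4

Derivation:
Op 1: place BN@(1,3)
Op 2: place WK@(2,2)
Op 3: place WK@(0,4)
Op 4: place WR@(1,1)
Op 5: place WN@(0,3)
Op 6: place WR@(3,1)
Op 7: place WN@(4,4)
Per-piece attacks for B:
  BN@(1,3): attacks (3,4) (2,1) (3,2) (0,1)
Union (4 distinct): (0,1) (2,1) (3,2) (3,4)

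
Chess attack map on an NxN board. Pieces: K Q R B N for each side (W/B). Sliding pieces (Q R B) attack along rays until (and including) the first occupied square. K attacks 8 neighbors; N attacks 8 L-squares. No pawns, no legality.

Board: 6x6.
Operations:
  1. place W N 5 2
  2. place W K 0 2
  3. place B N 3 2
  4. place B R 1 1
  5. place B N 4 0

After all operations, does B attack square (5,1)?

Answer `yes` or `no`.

Answer: yes

Derivation:
Op 1: place WN@(5,2)
Op 2: place WK@(0,2)
Op 3: place BN@(3,2)
Op 4: place BR@(1,1)
Op 5: place BN@(4,0)
Per-piece attacks for B:
  BR@(1,1): attacks (1,2) (1,3) (1,4) (1,5) (1,0) (2,1) (3,1) (4,1) (5,1) (0,1)
  BN@(3,2): attacks (4,4) (5,3) (2,4) (1,3) (4,0) (5,1) (2,0) (1,1)
  BN@(4,0): attacks (5,2) (3,2) (2,1)
B attacks (5,1): yes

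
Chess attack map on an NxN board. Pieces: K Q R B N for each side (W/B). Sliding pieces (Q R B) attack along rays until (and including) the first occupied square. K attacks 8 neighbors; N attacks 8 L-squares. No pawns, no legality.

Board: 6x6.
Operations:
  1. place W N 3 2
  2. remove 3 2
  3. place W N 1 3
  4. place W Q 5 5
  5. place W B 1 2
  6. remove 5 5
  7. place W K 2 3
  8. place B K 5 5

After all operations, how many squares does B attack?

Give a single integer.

Answer: 3

Derivation:
Op 1: place WN@(3,2)
Op 2: remove (3,2)
Op 3: place WN@(1,3)
Op 4: place WQ@(5,5)
Op 5: place WB@(1,2)
Op 6: remove (5,5)
Op 7: place WK@(2,3)
Op 8: place BK@(5,5)
Per-piece attacks for B:
  BK@(5,5): attacks (5,4) (4,5) (4,4)
Union (3 distinct): (4,4) (4,5) (5,4)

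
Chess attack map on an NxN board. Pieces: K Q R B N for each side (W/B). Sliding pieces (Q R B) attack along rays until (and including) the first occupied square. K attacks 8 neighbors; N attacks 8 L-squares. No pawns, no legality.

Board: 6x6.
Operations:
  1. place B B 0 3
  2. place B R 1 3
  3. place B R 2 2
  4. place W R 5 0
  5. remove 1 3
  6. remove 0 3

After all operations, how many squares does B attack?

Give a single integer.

Answer: 10

Derivation:
Op 1: place BB@(0,3)
Op 2: place BR@(1,3)
Op 3: place BR@(2,2)
Op 4: place WR@(5,0)
Op 5: remove (1,3)
Op 6: remove (0,3)
Per-piece attacks for B:
  BR@(2,2): attacks (2,3) (2,4) (2,5) (2,1) (2,0) (3,2) (4,2) (5,2) (1,2) (0,2)
Union (10 distinct): (0,2) (1,2) (2,0) (2,1) (2,3) (2,4) (2,5) (3,2) (4,2) (5,2)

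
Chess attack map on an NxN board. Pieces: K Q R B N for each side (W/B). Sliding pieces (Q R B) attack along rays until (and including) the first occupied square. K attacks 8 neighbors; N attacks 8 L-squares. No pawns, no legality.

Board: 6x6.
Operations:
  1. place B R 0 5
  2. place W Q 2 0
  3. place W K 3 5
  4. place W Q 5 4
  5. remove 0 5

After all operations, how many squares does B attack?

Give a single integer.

Op 1: place BR@(0,5)
Op 2: place WQ@(2,0)
Op 3: place WK@(3,5)
Op 4: place WQ@(5,4)
Op 5: remove (0,5)
Per-piece attacks for B:
Union (0 distinct): (none)

Answer: 0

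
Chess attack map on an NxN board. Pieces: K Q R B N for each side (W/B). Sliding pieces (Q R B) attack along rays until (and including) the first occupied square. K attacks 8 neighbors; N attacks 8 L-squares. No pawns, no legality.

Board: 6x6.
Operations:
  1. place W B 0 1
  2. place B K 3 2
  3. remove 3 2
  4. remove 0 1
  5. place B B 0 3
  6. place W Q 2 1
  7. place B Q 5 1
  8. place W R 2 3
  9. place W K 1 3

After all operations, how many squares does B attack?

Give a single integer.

Answer: 16

Derivation:
Op 1: place WB@(0,1)
Op 2: place BK@(3,2)
Op 3: remove (3,2)
Op 4: remove (0,1)
Op 5: place BB@(0,3)
Op 6: place WQ@(2,1)
Op 7: place BQ@(5,1)
Op 8: place WR@(2,3)
Op 9: place WK@(1,3)
Per-piece attacks for B:
  BB@(0,3): attacks (1,4) (2,5) (1,2) (2,1) [ray(1,-1) blocked at (2,1)]
  BQ@(5,1): attacks (5,2) (5,3) (5,4) (5,5) (5,0) (4,1) (3,1) (2,1) (4,2) (3,3) (2,4) (1,5) (4,0) [ray(-1,0) blocked at (2,1)]
Union (16 distinct): (1,2) (1,4) (1,5) (2,1) (2,4) (2,5) (3,1) (3,3) (4,0) (4,1) (4,2) (5,0) (5,2) (5,3) (5,4) (5,5)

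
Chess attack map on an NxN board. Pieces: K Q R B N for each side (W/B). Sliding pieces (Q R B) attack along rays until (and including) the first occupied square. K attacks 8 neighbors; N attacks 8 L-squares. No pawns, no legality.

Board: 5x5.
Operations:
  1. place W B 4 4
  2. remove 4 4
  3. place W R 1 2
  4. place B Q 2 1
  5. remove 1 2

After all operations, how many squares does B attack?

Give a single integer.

Answer: 14

Derivation:
Op 1: place WB@(4,4)
Op 2: remove (4,4)
Op 3: place WR@(1,2)
Op 4: place BQ@(2,1)
Op 5: remove (1,2)
Per-piece attacks for B:
  BQ@(2,1): attacks (2,2) (2,3) (2,4) (2,0) (3,1) (4,1) (1,1) (0,1) (3,2) (4,3) (3,0) (1,2) (0,3) (1,0)
Union (14 distinct): (0,1) (0,3) (1,0) (1,1) (1,2) (2,0) (2,2) (2,3) (2,4) (3,0) (3,1) (3,2) (4,1) (4,3)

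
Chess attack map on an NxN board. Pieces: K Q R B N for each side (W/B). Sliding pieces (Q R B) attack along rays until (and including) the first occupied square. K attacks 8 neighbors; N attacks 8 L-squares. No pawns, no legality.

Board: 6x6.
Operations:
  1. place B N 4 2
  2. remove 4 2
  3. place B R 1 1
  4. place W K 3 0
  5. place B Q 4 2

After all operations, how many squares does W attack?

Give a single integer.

Answer: 5

Derivation:
Op 1: place BN@(4,2)
Op 2: remove (4,2)
Op 3: place BR@(1,1)
Op 4: place WK@(3,0)
Op 5: place BQ@(4,2)
Per-piece attacks for W:
  WK@(3,0): attacks (3,1) (4,0) (2,0) (4,1) (2,1)
Union (5 distinct): (2,0) (2,1) (3,1) (4,0) (4,1)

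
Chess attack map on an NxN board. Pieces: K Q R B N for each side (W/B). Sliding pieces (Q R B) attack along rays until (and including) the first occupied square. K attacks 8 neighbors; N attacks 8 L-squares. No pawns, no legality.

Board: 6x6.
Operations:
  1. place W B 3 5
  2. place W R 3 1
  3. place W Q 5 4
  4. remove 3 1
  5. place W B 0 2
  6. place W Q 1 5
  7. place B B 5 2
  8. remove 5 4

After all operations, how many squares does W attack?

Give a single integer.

Answer: 17

Derivation:
Op 1: place WB@(3,5)
Op 2: place WR@(3,1)
Op 3: place WQ@(5,4)
Op 4: remove (3,1)
Op 5: place WB@(0,2)
Op 6: place WQ@(1,5)
Op 7: place BB@(5,2)
Op 8: remove (5,4)
Per-piece attacks for W:
  WB@(0,2): attacks (1,3) (2,4) (3,5) (1,1) (2,0) [ray(1,1) blocked at (3,5)]
  WQ@(1,5): attacks (1,4) (1,3) (1,2) (1,1) (1,0) (2,5) (3,5) (0,5) (2,4) (3,3) (4,2) (5,1) (0,4) [ray(1,0) blocked at (3,5)]
  WB@(3,5): attacks (4,4) (5,3) (2,4) (1,3) (0,2) [ray(-1,-1) blocked at (0,2)]
Union (17 distinct): (0,2) (0,4) (0,5) (1,0) (1,1) (1,2) (1,3) (1,4) (2,0) (2,4) (2,5) (3,3) (3,5) (4,2) (4,4) (5,1) (5,3)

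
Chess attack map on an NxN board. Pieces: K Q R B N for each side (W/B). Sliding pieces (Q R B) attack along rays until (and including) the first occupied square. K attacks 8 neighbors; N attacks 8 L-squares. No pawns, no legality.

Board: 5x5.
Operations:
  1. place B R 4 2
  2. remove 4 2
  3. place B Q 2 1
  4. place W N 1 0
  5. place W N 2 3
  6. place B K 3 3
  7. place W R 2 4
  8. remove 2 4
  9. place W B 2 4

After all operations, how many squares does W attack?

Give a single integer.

Answer: 9

Derivation:
Op 1: place BR@(4,2)
Op 2: remove (4,2)
Op 3: place BQ@(2,1)
Op 4: place WN@(1,0)
Op 5: place WN@(2,3)
Op 6: place BK@(3,3)
Op 7: place WR@(2,4)
Op 8: remove (2,4)
Op 9: place WB@(2,4)
Per-piece attacks for W:
  WN@(1,0): attacks (2,2) (3,1) (0,2)
  WN@(2,3): attacks (4,4) (0,4) (3,1) (4,2) (1,1) (0,2)
  WB@(2,4): attacks (3,3) (1,3) (0,2) [ray(1,-1) blocked at (3,3)]
Union (9 distinct): (0,2) (0,4) (1,1) (1,3) (2,2) (3,1) (3,3) (4,2) (4,4)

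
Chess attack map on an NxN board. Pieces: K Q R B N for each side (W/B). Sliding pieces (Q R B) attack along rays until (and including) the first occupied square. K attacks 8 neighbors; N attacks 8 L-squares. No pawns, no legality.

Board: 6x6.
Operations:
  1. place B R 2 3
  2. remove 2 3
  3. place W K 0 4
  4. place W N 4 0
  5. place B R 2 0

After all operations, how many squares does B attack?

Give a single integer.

Answer: 9

Derivation:
Op 1: place BR@(2,3)
Op 2: remove (2,3)
Op 3: place WK@(0,4)
Op 4: place WN@(4,0)
Op 5: place BR@(2,0)
Per-piece attacks for B:
  BR@(2,0): attacks (2,1) (2,2) (2,3) (2,4) (2,5) (3,0) (4,0) (1,0) (0,0) [ray(1,0) blocked at (4,0)]
Union (9 distinct): (0,0) (1,0) (2,1) (2,2) (2,3) (2,4) (2,5) (3,0) (4,0)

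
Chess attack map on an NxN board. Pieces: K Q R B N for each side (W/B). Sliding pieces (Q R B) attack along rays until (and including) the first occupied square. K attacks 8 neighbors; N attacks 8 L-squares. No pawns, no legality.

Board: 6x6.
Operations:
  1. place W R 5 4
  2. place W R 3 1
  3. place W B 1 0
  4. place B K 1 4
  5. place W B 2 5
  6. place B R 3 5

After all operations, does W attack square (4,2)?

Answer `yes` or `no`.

Op 1: place WR@(5,4)
Op 2: place WR@(3,1)
Op 3: place WB@(1,0)
Op 4: place BK@(1,4)
Op 5: place WB@(2,5)
Op 6: place BR@(3,5)
Per-piece attacks for W:
  WB@(1,0): attacks (2,1) (3,2) (4,3) (5,4) (0,1) [ray(1,1) blocked at (5,4)]
  WB@(2,5): attacks (3,4) (4,3) (5,2) (1,4) [ray(-1,-1) blocked at (1,4)]
  WR@(3,1): attacks (3,2) (3,3) (3,4) (3,5) (3,0) (4,1) (5,1) (2,1) (1,1) (0,1) [ray(0,1) blocked at (3,5)]
  WR@(5,4): attacks (5,5) (5,3) (5,2) (5,1) (5,0) (4,4) (3,4) (2,4) (1,4) [ray(-1,0) blocked at (1,4)]
W attacks (4,2): no

Answer: no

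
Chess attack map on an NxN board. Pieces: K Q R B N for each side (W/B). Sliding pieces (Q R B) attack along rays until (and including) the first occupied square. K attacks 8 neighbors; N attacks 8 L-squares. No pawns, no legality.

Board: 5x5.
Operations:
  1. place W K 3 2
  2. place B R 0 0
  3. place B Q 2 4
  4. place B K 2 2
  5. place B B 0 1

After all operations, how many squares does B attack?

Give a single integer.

Op 1: place WK@(3,2)
Op 2: place BR@(0,0)
Op 3: place BQ@(2,4)
Op 4: place BK@(2,2)
Op 5: place BB@(0,1)
Per-piece attacks for B:
  BR@(0,0): attacks (0,1) (1,0) (2,0) (3,0) (4,0) [ray(0,1) blocked at (0,1)]
  BB@(0,1): attacks (1,2) (2,3) (3,4) (1,0)
  BK@(2,2): attacks (2,3) (2,1) (3,2) (1,2) (3,3) (3,1) (1,3) (1,1)
  BQ@(2,4): attacks (2,3) (2,2) (3,4) (4,4) (1,4) (0,4) (3,3) (4,2) (1,3) (0,2) [ray(0,-1) blocked at (2,2)]
Union (20 distinct): (0,1) (0,2) (0,4) (1,0) (1,1) (1,2) (1,3) (1,4) (2,0) (2,1) (2,2) (2,3) (3,0) (3,1) (3,2) (3,3) (3,4) (4,0) (4,2) (4,4)

Answer: 20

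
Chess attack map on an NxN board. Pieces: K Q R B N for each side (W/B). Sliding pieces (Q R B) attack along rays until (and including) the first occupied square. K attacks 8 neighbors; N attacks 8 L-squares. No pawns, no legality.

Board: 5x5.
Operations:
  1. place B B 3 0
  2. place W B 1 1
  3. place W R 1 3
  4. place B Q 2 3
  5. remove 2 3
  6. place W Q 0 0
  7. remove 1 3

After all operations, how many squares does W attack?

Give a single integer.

Op 1: place BB@(3,0)
Op 2: place WB@(1,1)
Op 3: place WR@(1,3)
Op 4: place BQ@(2,3)
Op 5: remove (2,3)
Op 6: place WQ@(0,0)
Op 7: remove (1,3)
Per-piece attacks for W:
  WQ@(0,0): attacks (0,1) (0,2) (0,3) (0,4) (1,0) (2,0) (3,0) (1,1) [ray(1,0) blocked at (3,0); ray(1,1) blocked at (1,1)]
  WB@(1,1): attacks (2,2) (3,3) (4,4) (2,0) (0,2) (0,0) [ray(-1,-1) blocked at (0,0)]
Union (12 distinct): (0,0) (0,1) (0,2) (0,3) (0,4) (1,0) (1,1) (2,0) (2,2) (3,0) (3,3) (4,4)

Answer: 12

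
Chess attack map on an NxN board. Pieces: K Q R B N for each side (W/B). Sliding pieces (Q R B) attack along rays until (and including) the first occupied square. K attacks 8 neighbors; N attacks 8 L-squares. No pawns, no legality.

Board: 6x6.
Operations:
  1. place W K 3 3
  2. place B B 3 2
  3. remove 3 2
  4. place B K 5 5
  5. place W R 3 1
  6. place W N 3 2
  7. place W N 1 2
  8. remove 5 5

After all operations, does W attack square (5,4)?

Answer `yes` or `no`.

Op 1: place WK@(3,3)
Op 2: place BB@(3,2)
Op 3: remove (3,2)
Op 4: place BK@(5,5)
Op 5: place WR@(3,1)
Op 6: place WN@(3,2)
Op 7: place WN@(1,2)
Op 8: remove (5,5)
Per-piece attacks for W:
  WN@(1,2): attacks (2,4) (3,3) (0,4) (2,0) (3,1) (0,0)
  WR@(3,1): attacks (3,2) (3,0) (4,1) (5,1) (2,1) (1,1) (0,1) [ray(0,1) blocked at (3,2)]
  WN@(3,2): attacks (4,4) (5,3) (2,4) (1,3) (4,0) (5,1) (2,0) (1,1)
  WK@(3,3): attacks (3,4) (3,2) (4,3) (2,3) (4,4) (4,2) (2,4) (2,2)
W attacks (5,4): no

Answer: no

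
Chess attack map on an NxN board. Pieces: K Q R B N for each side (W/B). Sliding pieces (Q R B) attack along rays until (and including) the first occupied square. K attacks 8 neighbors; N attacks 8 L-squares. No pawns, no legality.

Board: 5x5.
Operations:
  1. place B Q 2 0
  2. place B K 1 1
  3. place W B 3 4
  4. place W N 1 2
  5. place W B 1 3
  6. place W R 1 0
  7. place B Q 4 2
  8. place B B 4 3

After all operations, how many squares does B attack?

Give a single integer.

Op 1: place BQ@(2,0)
Op 2: place BK@(1,1)
Op 3: place WB@(3,4)
Op 4: place WN@(1,2)
Op 5: place WB@(1,3)
Op 6: place WR@(1,0)
Op 7: place BQ@(4,2)
Op 8: place BB@(4,3)
Per-piece attacks for B:
  BK@(1,1): attacks (1,2) (1,0) (2,1) (0,1) (2,2) (2,0) (0,2) (0,0)
  BQ@(2,0): attacks (2,1) (2,2) (2,3) (2,4) (3,0) (4,0) (1,0) (3,1) (4,2) (1,1) [ray(-1,0) blocked at (1,0); ray(1,1) blocked at (4,2); ray(-1,1) blocked at (1,1)]
  BQ@(4,2): attacks (4,3) (4,1) (4,0) (3,2) (2,2) (1,2) (3,3) (2,4) (3,1) (2,0) [ray(0,1) blocked at (4,3); ray(-1,0) blocked at (1,2); ray(-1,-1) blocked at (2,0)]
  BB@(4,3): attacks (3,4) (3,2) (2,1) (1,0) [ray(-1,1) blocked at (3,4); ray(-1,-1) blocked at (1,0)]
Union (20 distinct): (0,0) (0,1) (0,2) (1,0) (1,1) (1,2) (2,0) (2,1) (2,2) (2,3) (2,4) (3,0) (3,1) (3,2) (3,3) (3,4) (4,0) (4,1) (4,2) (4,3)

Answer: 20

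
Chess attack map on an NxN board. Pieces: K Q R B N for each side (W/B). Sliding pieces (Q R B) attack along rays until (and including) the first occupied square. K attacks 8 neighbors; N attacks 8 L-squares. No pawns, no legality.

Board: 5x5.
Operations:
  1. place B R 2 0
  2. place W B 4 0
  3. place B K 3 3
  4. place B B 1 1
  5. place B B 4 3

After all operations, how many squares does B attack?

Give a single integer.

Answer: 16

Derivation:
Op 1: place BR@(2,0)
Op 2: place WB@(4,0)
Op 3: place BK@(3,3)
Op 4: place BB@(1,1)
Op 5: place BB@(4,3)
Per-piece attacks for B:
  BB@(1,1): attacks (2,2) (3,3) (2,0) (0,2) (0,0) [ray(1,1) blocked at (3,3); ray(1,-1) blocked at (2,0)]
  BR@(2,0): attacks (2,1) (2,2) (2,3) (2,4) (3,0) (4,0) (1,0) (0,0) [ray(1,0) blocked at (4,0)]
  BK@(3,3): attacks (3,4) (3,2) (4,3) (2,3) (4,4) (4,2) (2,4) (2,2)
  BB@(4,3): attacks (3,4) (3,2) (2,1) (1,0)
Union (16 distinct): (0,0) (0,2) (1,0) (2,0) (2,1) (2,2) (2,3) (2,4) (3,0) (3,2) (3,3) (3,4) (4,0) (4,2) (4,3) (4,4)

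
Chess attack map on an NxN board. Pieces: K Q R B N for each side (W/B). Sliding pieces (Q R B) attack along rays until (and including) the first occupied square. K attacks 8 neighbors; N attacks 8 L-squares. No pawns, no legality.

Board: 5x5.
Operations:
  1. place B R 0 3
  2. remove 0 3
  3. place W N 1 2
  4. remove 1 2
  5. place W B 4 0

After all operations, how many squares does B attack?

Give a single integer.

Op 1: place BR@(0,3)
Op 2: remove (0,3)
Op 3: place WN@(1,2)
Op 4: remove (1,2)
Op 5: place WB@(4,0)
Per-piece attacks for B:
Union (0 distinct): (none)

Answer: 0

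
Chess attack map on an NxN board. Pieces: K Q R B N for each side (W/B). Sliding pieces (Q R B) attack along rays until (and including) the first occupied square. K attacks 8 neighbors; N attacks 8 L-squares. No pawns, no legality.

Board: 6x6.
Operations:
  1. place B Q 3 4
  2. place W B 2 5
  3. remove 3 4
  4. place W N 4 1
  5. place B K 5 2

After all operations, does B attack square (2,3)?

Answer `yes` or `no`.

Op 1: place BQ@(3,4)
Op 2: place WB@(2,5)
Op 3: remove (3,4)
Op 4: place WN@(4,1)
Op 5: place BK@(5,2)
Per-piece attacks for B:
  BK@(5,2): attacks (5,3) (5,1) (4,2) (4,3) (4,1)
B attacks (2,3): no

Answer: no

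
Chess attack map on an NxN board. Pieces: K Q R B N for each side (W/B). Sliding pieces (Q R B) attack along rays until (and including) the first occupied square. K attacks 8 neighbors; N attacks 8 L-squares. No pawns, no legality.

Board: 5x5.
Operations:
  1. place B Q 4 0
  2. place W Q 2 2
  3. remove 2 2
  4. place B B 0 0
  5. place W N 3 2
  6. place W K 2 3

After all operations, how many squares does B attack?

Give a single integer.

Op 1: place BQ@(4,0)
Op 2: place WQ@(2,2)
Op 3: remove (2,2)
Op 4: place BB@(0,0)
Op 5: place WN@(3,2)
Op 6: place WK@(2,3)
Per-piece attacks for B:
  BB@(0,0): attacks (1,1) (2,2) (3,3) (4,4)
  BQ@(4,0): attacks (4,1) (4,2) (4,3) (4,4) (3,0) (2,0) (1,0) (0,0) (3,1) (2,2) (1,3) (0,4) [ray(-1,0) blocked at (0,0)]
Union (14 distinct): (0,0) (0,4) (1,0) (1,1) (1,3) (2,0) (2,2) (3,0) (3,1) (3,3) (4,1) (4,2) (4,3) (4,4)

Answer: 14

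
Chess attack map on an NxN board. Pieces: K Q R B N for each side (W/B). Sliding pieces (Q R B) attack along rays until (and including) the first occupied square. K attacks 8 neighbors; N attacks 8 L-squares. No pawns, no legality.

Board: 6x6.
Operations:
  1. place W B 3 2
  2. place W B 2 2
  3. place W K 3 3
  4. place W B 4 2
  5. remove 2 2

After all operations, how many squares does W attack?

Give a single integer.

Op 1: place WB@(3,2)
Op 2: place WB@(2,2)
Op 3: place WK@(3,3)
Op 4: place WB@(4,2)
Op 5: remove (2,2)
Per-piece attacks for W:
  WB@(3,2): attacks (4,3) (5,4) (4,1) (5,0) (2,3) (1,4) (0,5) (2,1) (1,0)
  WK@(3,3): attacks (3,4) (3,2) (4,3) (2,3) (4,4) (4,2) (2,4) (2,2)
  WB@(4,2): attacks (5,3) (5,1) (3,3) (3,1) (2,0) [ray(-1,1) blocked at (3,3)]
Union (20 distinct): (0,5) (1,0) (1,4) (2,0) (2,1) (2,2) (2,3) (2,4) (3,1) (3,2) (3,3) (3,4) (4,1) (4,2) (4,3) (4,4) (5,0) (5,1) (5,3) (5,4)

Answer: 20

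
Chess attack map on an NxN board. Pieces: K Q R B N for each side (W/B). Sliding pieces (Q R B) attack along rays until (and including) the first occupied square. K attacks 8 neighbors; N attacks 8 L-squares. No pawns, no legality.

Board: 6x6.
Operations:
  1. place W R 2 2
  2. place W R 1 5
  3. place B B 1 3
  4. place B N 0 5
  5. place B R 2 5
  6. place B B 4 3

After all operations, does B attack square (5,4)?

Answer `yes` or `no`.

Answer: yes

Derivation:
Op 1: place WR@(2,2)
Op 2: place WR@(1,5)
Op 3: place BB@(1,3)
Op 4: place BN@(0,5)
Op 5: place BR@(2,5)
Op 6: place BB@(4,3)
Per-piece attacks for B:
  BN@(0,5): attacks (1,3) (2,4)
  BB@(1,3): attacks (2,4) (3,5) (2,2) (0,4) (0,2) [ray(1,-1) blocked at (2,2)]
  BR@(2,5): attacks (2,4) (2,3) (2,2) (3,5) (4,5) (5,5) (1,5) [ray(0,-1) blocked at (2,2); ray(-1,0) blocked at (1,5)]
  BB@(4,3): attacks (5,4) (5,2) (3,4) (2,5) (3,2) (2,1) (1,0) [ray(-1,1) blocked at (2,5)]
B attacks (5,4): yes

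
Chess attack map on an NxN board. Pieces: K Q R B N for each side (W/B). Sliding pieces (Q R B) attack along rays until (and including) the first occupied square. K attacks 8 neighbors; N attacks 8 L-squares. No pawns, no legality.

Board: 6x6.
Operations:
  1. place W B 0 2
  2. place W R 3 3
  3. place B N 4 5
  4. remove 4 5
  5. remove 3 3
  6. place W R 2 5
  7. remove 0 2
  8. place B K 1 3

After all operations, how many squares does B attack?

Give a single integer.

Op 1: place WB@(0,2)
Op 2: place WR@(3,3)
Op 3: place BN@(4,5)
Op 4: remove (4,5)
Op 5: remove (3,3)
Op 6: place WR@(2,5)
Op 7: remove (0,2)
Op 8: place BK@(1,3)
Per-piece attacks for B:
  BK@(1,3): attacks (1,4) (1,2) (2,3) (0,3) (2,4) (2,2) (0,4) (0,2)
Union (8 distinct): (0,2) (0,3) (0,4) (1,2) (1,4) (2,2) (2,3) (2,4)

Answer: 8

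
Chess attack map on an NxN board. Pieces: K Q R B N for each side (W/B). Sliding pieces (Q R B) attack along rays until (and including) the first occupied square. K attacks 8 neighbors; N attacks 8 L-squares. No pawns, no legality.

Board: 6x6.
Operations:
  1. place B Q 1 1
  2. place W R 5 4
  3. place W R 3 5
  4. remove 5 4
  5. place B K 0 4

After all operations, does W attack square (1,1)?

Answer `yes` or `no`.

Op 1: place BQ@(1,1)
Op 2: place WR@(5,4)
Op 3: place WR@(3,5)
Op 4: remove (5,4)
Op 5: place BK@(0,4)
Per-piece attacks for W:
  WR@(3,5): attacks (3,4) (3,3) (3,2) (3,1) (3,0) (4,5) (5,5) (2,5) (1,5) (0,5)
W attacks (1,1): no

Answer: no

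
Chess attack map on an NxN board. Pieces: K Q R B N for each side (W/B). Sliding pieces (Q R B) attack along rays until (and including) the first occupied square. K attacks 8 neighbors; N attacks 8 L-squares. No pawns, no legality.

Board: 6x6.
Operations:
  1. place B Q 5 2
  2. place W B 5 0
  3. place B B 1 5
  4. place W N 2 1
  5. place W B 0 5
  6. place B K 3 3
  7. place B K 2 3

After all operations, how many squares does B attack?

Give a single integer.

Op 1: place BQ@(5,2)
Op 2: place WB@(5,0)
Op 3: place BB@(1,5)
Op 4: place WN@(2,1)
Op 5: place WB@(0,5)
Op 6: place BK@(3,3)
Op 7: place BK@(2,3)
Per-piece attacks for B:
  BB@(1,5): attacks (2,4) (3,3) (0,4) [ray(1,-1) blocked at (3,3)]
  BK@(2,3): attacks (2,4) (2,2) (3,3) (1,3) (3,4) (3,2) (1,4) (1,2)
  BK@(3,3): attacks (3,4) (3,2) (4,3) (2,3) (4,4) (4,2) (2,4) (2,2)
  BQ@(5,2): attacks (5,3) (5,4) (5,5) (5,1) (5,0) (4,2) (3,2) (2,2) (1,2) (0,2) (4,3) (3,4) (2,5) (4,1) (3,0) [ray(0,-1) blocked at (5,0)]
Union (22 distinct): (0,2) (0,4) (1,2) (1,3) (1,4) (2,2) (2,3) (2,4) (2,5) (3,0) (3,2) (3,3) (3,4) (4,1) (4,2) (4,3) (4,4) (5,0) (5,1) (5,3) (5,4) (5,5)

Answer: 22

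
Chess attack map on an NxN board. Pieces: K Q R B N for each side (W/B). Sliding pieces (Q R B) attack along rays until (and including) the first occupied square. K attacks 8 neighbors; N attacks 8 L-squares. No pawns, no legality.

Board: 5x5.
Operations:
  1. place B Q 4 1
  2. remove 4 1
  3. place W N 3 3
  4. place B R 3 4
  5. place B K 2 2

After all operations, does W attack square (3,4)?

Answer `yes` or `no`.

Answer: no

Derivation:
Op 1: place BQ@(4,1)
Op 2: remove (4,1)
Op 3: place WN@(3,3)
Op 4: place BR@(3,4)
Op 5: place BK@(2,2)
Per-piece attacks for W:
  WN@(3,3): attacks (1,4) (4,1) (2,1) (1,2)
W attacks (3,4): no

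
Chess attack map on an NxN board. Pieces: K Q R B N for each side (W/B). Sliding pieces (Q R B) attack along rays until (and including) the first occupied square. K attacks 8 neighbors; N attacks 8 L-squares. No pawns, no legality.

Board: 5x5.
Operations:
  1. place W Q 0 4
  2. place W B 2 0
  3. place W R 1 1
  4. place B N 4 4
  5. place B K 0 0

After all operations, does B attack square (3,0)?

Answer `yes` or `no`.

Op 1: place WQ@(0,4)
Op 2: place WB@(2,0)
Op 3: place WR@(1,1)
Op 4: place BN@(4,4)
Op 5: place BK@(0,0)
Per-piece attacks for B:
  BK@(0,0): attacks (0,1) (1,0) (1,1)
  BN@(4,4): attacks (3,2) (2,3)
B attacks (3,0): no

Answer: no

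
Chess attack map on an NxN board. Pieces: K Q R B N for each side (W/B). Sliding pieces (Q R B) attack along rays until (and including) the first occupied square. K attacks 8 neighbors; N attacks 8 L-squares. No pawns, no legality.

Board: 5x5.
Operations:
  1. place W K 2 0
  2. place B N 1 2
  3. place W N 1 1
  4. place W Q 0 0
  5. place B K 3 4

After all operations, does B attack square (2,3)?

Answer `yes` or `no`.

Op 1: place WK@(2,0)
Op 2: place BN@(1,2)
Op 3: place WN@(1,1)
Op 4: place WQ@(0,0)
Op 5: place BK@(3,4)
Per-piece attacks for B:
  BN@(1,2): attacks (2,4) (3,3) (0,4) (2,0) (3,1) (0,0)
  BK@(3,4): attacks (3,3) (4,4) (2,4) (4,3) (2,3)
B attacks (2,3): yes

Answer: yes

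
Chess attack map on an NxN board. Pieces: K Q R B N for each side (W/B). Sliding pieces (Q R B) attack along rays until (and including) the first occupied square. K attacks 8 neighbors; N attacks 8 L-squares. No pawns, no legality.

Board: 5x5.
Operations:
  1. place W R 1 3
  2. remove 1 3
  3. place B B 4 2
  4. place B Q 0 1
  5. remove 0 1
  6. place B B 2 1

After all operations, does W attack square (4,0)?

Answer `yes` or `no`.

Answer: no

Derivation:
Op 1: place WR@(1,3)
Op 2: remove (1,3)
Op 3: place BB@(4,2)
Op 4: place BQ@(0,1)
Op 5: remove (0,1)
Op 6: place BB@(2,1)
Per-piece attacks for W:
W attacks (4,0): no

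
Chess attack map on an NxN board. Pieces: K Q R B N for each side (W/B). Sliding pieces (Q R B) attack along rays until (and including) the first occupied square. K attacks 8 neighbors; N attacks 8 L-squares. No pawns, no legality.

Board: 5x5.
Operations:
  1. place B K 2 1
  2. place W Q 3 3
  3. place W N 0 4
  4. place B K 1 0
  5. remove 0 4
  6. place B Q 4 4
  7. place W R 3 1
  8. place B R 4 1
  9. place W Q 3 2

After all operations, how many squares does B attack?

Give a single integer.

Answer: 21

Derivation:
Op 1: place BK@(2,1)
Op 2: place WQ@(3,3)
Op 3: place WN@(0,4)
Op 4: place BK@(1,0)
Op 5: remove (0,4)
Op 6: place BQ@(4,4)
Op 7: place WR@(3,1)
Op 8: place BR@(4,1)
Op 9: place WQ@(3,2)
Per-piece attacks for B:
  BK@(1,0): attacks (1,1) (2,0) (0,0) (2,1) (0,1)
  BK@(2,1): attacks (2,2) (2,0) (3,1) (1,1) (3,2) (3,0) (1,2) (1,0)
  BR@(4,1): attacks (4,2) (4,3) (4,4) (4,0) (3,1) [ray(0,1) blocked at (4,4); ray(-1,0) blocked at (3,1)]
  BQ@(4,4): attacks (4,3) (4,2) (4,1) (3,4) (2,4) (1,4) (0,4) (3,3) [ray(0,-1) blocked at (4,1); ray(-1,-1) blocked at (3,3)]
Union (21 distinct): (0,0) (0,1) (0,4) (1,0) (1,1) (1,2) (1,4) (2,0) (2,1) (2,2) (2,4) (3,0) (3,1) (3,2) (3,3) (3,4) (4,0) (4,1) (4,2) (4,3) (4,4)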